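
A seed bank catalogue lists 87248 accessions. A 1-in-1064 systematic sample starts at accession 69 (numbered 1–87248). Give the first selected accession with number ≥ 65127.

k = 1064
Steps past start: ⌈(65127 − 69)/1064⌉ = ⌈65058/1064⌉ = 62
Selected accession: 69 + 62×1064 = 66037

66037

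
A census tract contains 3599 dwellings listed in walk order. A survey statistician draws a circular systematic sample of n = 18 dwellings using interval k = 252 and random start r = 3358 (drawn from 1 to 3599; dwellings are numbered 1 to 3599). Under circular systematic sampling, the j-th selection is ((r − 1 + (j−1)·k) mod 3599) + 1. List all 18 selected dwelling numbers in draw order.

Selection 1: 3358
Selection 2: 3358 + 252 = 3610 → 3610 − 3599 = 11
Selection 3: 11 + 252 = 263
Selection 4: 263 + 252 = 515
Selection 5: 515 + 252 = 767
Selection 6: 767 + 252 = 1019
Selection 7: 1019 + 252 = 1271
Selection 8: 1271 + 252 = 1523
Selection 9: 1523 + 252 = 1775
Selection 10: 1775 + 252 = 2027
Selection 11: 2027 + 252 = 2279
Selection 12: 2279 + 252 = 2531
Selection 13: 2531 + 252 = 2783
Selection 14: 2783 + 252 = 3035
Selection 15: 3035 + 252 = 3287
Selection 16: 3287 + 252 = 3539
Selection 17: 3539 + 252 = 3791 → 3791 − 3599 = 192
Selection 18: 192 + 252 = 444

3358, 11, 263, 515, 767, 1019, 1271, 1523, 1775, 2027, 2279, 2531, 2783, 3035, 3287, 3539, 192, 444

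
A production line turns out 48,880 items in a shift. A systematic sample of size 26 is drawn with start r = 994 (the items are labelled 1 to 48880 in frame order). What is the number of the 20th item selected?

36714

k = 48880/26 = 1880
20th selection = r + (20−1)·k = 994 + 19×1880 = 994 + 35720 = 36714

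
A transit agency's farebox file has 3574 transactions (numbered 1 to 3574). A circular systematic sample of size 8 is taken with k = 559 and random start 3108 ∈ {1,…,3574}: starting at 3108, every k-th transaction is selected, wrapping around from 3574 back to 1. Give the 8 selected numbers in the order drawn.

Selection 1: 3108
Selection 2: 3108 + 559 = 3667 → 3667 − 3574 = 93
Selection 3: 93 + 559 = 652
Selection 4: 652 + 559 = 1211
Selection 5: 1211 + 559 = 1770
Selection 6: 1770 + 559 = 2329
Selection 7: 2329 + 559 = 2888
Selection 8: 2888 + 559 = 3447

3108, 93, 652, 1211, 1770, 2329, 2888, 3447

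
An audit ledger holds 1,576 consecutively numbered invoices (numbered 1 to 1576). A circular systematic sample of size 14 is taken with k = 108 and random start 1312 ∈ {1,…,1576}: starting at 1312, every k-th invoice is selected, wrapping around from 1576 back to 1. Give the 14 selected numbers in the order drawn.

Selection 1: 1312
Selection 2: 1312 + 108 = 1420
Selection 3: 1420 + 108 = 1528
Selection 4: 1528 + 108 = 1636 → 1636 − 1576 = 60
Selection 5: 60 + 108 = 168
Selection 6: 168 + 108 = 276
Selection 7: 276 + 108 = 384
Selection 8: 384 + 108 = 492
Selection 9: 492 + 108 = 600
Selection 10: 600 + 108 = 708
Selection 11: 708 + 108 = 816
Selection 12: 816 + 108 = 924
Selection 13: 924 + 108 = 1032
Selection 14: 1032 + 108 = 1140

1312, 1420, 1528, 60, 168, 276, 384, 492, 600, 708, 816, 924, 1032, 1140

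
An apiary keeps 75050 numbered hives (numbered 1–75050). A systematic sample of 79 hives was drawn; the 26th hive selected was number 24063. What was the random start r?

313

k = 75050/79 = 950
r = 24063 − (26−1)×950 = 24063 − 23750 = 313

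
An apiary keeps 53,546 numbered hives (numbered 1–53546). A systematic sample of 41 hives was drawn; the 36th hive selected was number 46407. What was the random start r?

697

k = 53546/41 = 1306
r = 46407 − (36−1)×1306 = 46407 − 45710 = 697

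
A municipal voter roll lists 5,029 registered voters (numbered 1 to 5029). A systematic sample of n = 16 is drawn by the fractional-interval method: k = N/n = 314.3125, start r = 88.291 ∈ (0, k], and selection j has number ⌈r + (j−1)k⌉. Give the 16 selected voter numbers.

j=1: r + 0k = 88.291 → ⌈·⌉ = 89
j=2: r + 1k = 402.6035 → ⌈·⌉ = 403
j=3: r + 2k = 716.916 → ⌈·⌉ = 717
j=4: r + 3k = 1031.2285 → ⌈·⌉ = 1032
j=5: r + 4k = 1345.541 → ⌈·⌉ = 1346
j=6: r + 5k = 1659.8535 → ⌈·⌉ = 1660
j=7: r + 6k = 1974.166 → ⌈·⌉ = 1975
j=8: r + 7k = 2288.4785 → ⌈·⌉ = 2289
j=9: r + 8k = 2602.791 → ⌈·⌉ = 2603
j=10: r + 9k = 2917.1035 → ⌈·⌉ = 2918
j=11: r + 10k = 3231.416 → ⌈·⌉ = 3232
j=12: r + 11k = 3545.7285 → ⌈·⌉ = 3546
j=13: r + 12k = 3860.041 → ⌈·⌉ = 3861
j=14: r + 13k = 4174.3535 → ⌈·⌉ = 4175
j=15: r + 14k = 4488.666 → ⌈·⌉ = 4489
j=16: r + 15k = 4802.9785 → ⌈·⌉ = 4803

89, 403, 717, 1032, 1346, 1660, 1975, 2289, 2603, 2918, 3232, 3546, 3861, 4175, 4489, 4803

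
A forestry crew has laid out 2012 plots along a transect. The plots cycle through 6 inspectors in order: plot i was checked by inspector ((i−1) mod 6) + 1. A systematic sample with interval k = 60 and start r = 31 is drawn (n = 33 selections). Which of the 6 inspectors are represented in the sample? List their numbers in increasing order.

1

Consecutive selections differ by k = 60, so their inspector numbers differ by 60 mod 6 = 0.
gcd(60, 6) = 6, so the sample visits 6/6 = 1 distinct residues mod 6.
Start 31 is inspector 1; the inspectors hit are 1.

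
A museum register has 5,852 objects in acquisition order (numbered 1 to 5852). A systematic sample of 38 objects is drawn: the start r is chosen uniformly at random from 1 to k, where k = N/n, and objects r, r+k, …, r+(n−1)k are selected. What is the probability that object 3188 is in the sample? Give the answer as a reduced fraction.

k = 5852/38 = 154.
Object 3188 is selected iff r ≡ 3188 (mod 154); exactly one such r in {1,…,154}.
Inclusion probability = 1/154.

1/154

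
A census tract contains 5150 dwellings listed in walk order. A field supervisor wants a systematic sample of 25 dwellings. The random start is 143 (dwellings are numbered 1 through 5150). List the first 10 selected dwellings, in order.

k = N/n = 5150/25 = 206
dwelling 1: 143
dwelling 2: 143 + 206 = 349
dwelling 3: 349 + 206 = 555
dwelling 4: 555 + 206 = 761
dwelling 5: 761 + 206 = 967
dwelling 6: 967 + 206 = 1173
dwelling 7: 1173 + 206 = 1379
dwelling 8: 1379 + 206 = 1585
dwelling 9: 1585 + 206 = 1791
dwelling 10: 1791 + 206 = 1997

143, 349, 555, 761, 967, 1173, 1379, 1585, 1791, 1997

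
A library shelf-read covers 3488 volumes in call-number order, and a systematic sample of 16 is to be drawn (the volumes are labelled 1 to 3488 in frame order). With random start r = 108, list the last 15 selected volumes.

k = N/n = 3488/16 = 218
2nd selection = 108 + 1×218 = 326
3rd: 326 + 218 = 544
4th: 544 + 218 = 762
5th: 762 + 218 = 980
6th: 980 + 218 = 1198
7th: 1198 + 218 = 1416
8th: 1416 + 218 = 1634
9th: 1634 + 218 = 1852
10th: 1852 + 218 = 2070
11th: 2070 + 218 = 2288
12th: 2288 + 218 = 2506
13th: 2506 + 218 = 2724
14th: 2724 + 218 = 2942
15th: 2942 + 218 = 3160
16th: 3160 + 218 = 3378

326, 544, 762, 980, 1198, 1416, 1634, 1852, 2070, 2288, 2506, 2724, 2942, 3160, 3378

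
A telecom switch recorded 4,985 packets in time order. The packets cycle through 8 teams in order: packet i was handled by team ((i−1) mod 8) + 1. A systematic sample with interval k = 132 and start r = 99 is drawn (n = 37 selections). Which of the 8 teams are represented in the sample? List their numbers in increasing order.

3, 7

Consecutive selections differ by k = 132, so their team numbers differ by 132 mod 8 = 4.
gcd(132, 8) = 4, so the sample visits 8/4 = 2 distinct residues mod 8.
Start 99 is team 3; the teams hit are 3, 7.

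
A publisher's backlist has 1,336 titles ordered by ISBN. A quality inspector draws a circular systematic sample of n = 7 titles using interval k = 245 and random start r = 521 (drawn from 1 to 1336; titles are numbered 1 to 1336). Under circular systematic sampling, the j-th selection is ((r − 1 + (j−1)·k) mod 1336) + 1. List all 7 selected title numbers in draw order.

Selection 1: 521
Selection 2: 521 + 245 = 766
Selection 3: 766 + 245 = 1011
Selection 4: 1011 + 245 = 1256
Selection 5: 1256 + 245 = 1501 → 1501 − 1336 = 165
Selection 6: 165 + 245 = 410
Selection 7: 410 + 245 = 655

521, 766, 1011, 1256, 165, 410, 655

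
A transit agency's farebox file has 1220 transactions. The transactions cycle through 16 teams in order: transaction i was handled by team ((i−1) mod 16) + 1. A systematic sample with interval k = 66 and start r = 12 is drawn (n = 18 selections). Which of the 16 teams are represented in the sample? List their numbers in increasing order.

2, 4, 6, 8, 10, 12, 14, 16

Consecutive selections differ by k = 66, so their team numbers differ by 66 mod 16 = 2.
gcd(66, 16) = 2, so the sample visits 16/2 = 8 distinct residues mod 16.
Start 12 is team 12; the teams hit are 2, 4, 6, 8, 10, 12, 14, 16.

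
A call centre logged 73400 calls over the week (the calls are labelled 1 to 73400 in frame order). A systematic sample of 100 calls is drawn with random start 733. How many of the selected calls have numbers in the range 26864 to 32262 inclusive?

7

k = 73400/100 = 734
First selection ≥ 26864: 733 + ⌈(26864−733)/734⌉·734 = 733 + 36×734 = 27157
Last selection ≤ 32262: 733 + ⌊(32262−733)/734⌋·734 = 733 + 42×734 = 31561
Count = 42 − 36 + 1 = 7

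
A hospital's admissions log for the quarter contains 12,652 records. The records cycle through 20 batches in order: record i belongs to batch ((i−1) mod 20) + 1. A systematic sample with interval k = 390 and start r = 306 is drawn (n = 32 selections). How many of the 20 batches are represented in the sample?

Consecutive selections differ by k = 390, so their batch numbers differ by 390 mod 20 = 10.
gcd(390, 20) = 10, so the sample visits 20/10 = 2 distinct residues mod 20.
Start 306 is batch 6; the batches hit are 6, 16.

2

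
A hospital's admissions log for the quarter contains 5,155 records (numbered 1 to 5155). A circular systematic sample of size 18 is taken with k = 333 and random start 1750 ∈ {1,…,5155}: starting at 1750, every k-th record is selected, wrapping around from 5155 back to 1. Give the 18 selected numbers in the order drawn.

1750, 2083, 2416, 2749, 3082, 3415, 3748, 4081, 4414, 4747, 5080, 258, 591, 924, 1257, 1590, 1923, 2256

Selection 1: 1750
Selection 2: 1750 + 333 = 2083
Selection 3: 2083 + 333 = 2416
Selection 4: 2416 + 333 = 2749
Selection 5: 2749 + 333 = 3082
Selection 6: 3082 + 333 = 3415
Selection 7: 3415 + 333 = 3748
Selection 8: 3748 + 333 = 4081
Selection 9: 4081 + 333 = 4414
Selection 10: 4414 + 333 = 4747
Selection 11: 4747 + 333 = 5080
Selection 12: 5080 + 333 = 5413 → 5413 − 5155 = 258
Selection 13: 258 + 333 = 591
Selection 14: 591 + 333 = 924
Selection 15: 924 + 333 = 1257
Selection 16: 1257 + 333 = 1590
Selection 17: 1590 + 333 = 1923
Selection 18: 1923 + 333 = 2256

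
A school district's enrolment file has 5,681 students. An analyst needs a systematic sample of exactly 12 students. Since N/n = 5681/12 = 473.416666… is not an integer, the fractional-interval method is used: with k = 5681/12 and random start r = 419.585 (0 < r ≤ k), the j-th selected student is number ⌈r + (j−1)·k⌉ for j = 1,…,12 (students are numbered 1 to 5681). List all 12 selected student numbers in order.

j=1: r + 0k = 419.585 → ⌈·⌉ = 420
j=2: r + 1k = 893.001666… → ⌈·⌉ = 894
j=3: r + 2k = 1366.418333… → ⌈·⌉ = 1367
j=4: r + 3k = 1839.835 → ⌈·⌉ = 1840
j=5: r + 4k = 2313.251666… → ⌈·⌉ = 2314
j=6: r + 5k = 2786.668333… → ⌈·⌉ = 2787
j=7: r + 6k = 3260.085 → ⌈·⌉ = 3261
j=8: r + 7k = 3733.501666… → ⌈·⌉ = 3734
j=9: r + 8k = 4206.918333… → ⌈·⌉ = 4207
j=10: r + 9k = 4680.335 → ⌈·⌉ = 4681
j=11: r + 10k = 5153.751666… → ⌈·⌉ = 5154
j=12: r + 11k = 5627.168333… → ⌈·⌉ = 5628

420, 894, 1367, 1840, 2314, 2787, 3261, 3734, 4207, 4681, 5154, 5628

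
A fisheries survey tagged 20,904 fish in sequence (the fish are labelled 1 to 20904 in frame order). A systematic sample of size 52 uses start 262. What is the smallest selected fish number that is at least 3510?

k = 20904/52 = 402
Steps past start: ⌈(3510 − 262)/402⌉ = ⌈3248/402⌉ = 9
Selected fish: 262 + 9×402 = 3880

3880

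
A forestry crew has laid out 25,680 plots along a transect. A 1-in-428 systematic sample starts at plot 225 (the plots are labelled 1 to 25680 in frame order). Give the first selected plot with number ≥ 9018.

k = 428
Steps past start: ⌈(9018 − 225)/428⌉ = ⌈8793/428⌉ = 21
Selected plot: 225 + 21×428 = 9213

9213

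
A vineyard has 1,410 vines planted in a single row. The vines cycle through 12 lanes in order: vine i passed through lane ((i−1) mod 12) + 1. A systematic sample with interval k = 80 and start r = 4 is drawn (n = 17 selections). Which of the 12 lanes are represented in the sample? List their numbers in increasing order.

Consecutive selections differ by k = 80, so their lane numbers differ by 80 mod 12 = 8.
gcd(80, 12) = 4, so the sample visits 12/4 = 3 distinct residues mod 12.
Start 4 is lane 4; the lanes hit are 4, 8, 12.

4, 8, 12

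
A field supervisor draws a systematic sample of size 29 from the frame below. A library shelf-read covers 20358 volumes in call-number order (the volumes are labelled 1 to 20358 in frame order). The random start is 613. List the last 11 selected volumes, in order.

13249, 13951, 14653, 15355, 16057, 16759, 17461, 18163, 18865, 19567, 20269

k = N/n = 20358/29 = 702
19th selection = 613 + 18×702 = 13249
20th: 13249 + 702 = 13951
21st: 13951 + 702 = 14653
22nd: 14653 + 702 = 15355
23rd: 15355 + 702 = 16057
24th: 16057 + 702 = 16759
25th: 16759 + 702 = 17461
26th: 17461 + 702 = 18163
27th: 18163 + 702 = 18865
28th: 18865 + 702 = 19567
29th: 19567 + 702 = 20269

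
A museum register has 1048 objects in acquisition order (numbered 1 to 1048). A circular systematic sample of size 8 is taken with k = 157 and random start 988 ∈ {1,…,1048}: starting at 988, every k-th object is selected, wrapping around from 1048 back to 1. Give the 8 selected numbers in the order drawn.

Selection 1: 988
Selection 2: 988 + 157 = 1145 → 1145 − 1048 = 97
Selection 3: 97 + 157 = 254
Selection 4: 254 + 157 = 411
Selection 5: 411 + 157 = 568
Selection 6: 568 + 157 = 725
Selection 7: 725 + 157 = 882
Selection 8: 882 + 157 = 1039

988, 97, 254, 411, 568, 725, 882, 1039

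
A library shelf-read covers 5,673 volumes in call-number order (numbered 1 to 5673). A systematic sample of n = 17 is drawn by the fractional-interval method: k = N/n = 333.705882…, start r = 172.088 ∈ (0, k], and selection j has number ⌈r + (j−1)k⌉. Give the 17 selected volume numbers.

173, 506, 840, 1174, 1507, 1841, 2175, 2509, 2842, 3176, 3510, 3843, 4177, 4511, 4844, 5178, 5512

j=1: r + 0k = 172.088 → ⌈·⌉ = 173
j=2: r + 1k = 505.793882… → ⌈·⌉ = 506
j=3: r + 2k = 839.499764… → ⌈·⌉ = 840
j=4: r + 3k = 1173.205647… → ⌈·⌉ = 1174
j=5: r + 4k = 1506.911529… → ⌈·⌉ = 1507
j=6: r + 5k = 1840.617411… → ⌈·⌉ = 1841
j=7: r + 6k = 2174.323294… → ⌈·⌉ = 2175
j=8: r + 7k = 2508.029176… → ⌈·⌉ = 2509
j=9: r + 8k = 2841.735058… → ⌈·⌉ = 2842
j=10: r + 9k = 3175.440941… → ⌈·⌉ = 3176
j=11: r + 10k = 3509.146823… → ⌈·⌉ = 3510
j=12: r + 11k = 3842.852705… → ⌈·⌉ = 3843
j=13: r + 12k = 4176.558588… → ⌈·⌉ = 4177
j=14: r + 13k = 4510.264470… → ⌈·⌉ = 4511
j=15: r + 14k = 4843.970352… → ⌈·⌉ = 4844
j=16: r + 15k = 5177.676235… → ⌈·⌉ = 5178
j=17: r + 16k = 5511.382117… → ⌈·⌉ = 5512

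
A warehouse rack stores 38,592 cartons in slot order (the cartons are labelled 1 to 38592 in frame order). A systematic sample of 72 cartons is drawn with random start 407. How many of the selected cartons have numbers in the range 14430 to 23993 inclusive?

18

k = 38592/72 = 536
First selection ≥ 14430: 407 + ⌈(14430−407)/536⌉·536 = 407 + 27×536 = 14879
Last selection ≤ 23993: 407 + ⌊(23993−407)/536⌋·536 = 407 + 44×536 = 23991
Count = 44 − 27 + 1 = 18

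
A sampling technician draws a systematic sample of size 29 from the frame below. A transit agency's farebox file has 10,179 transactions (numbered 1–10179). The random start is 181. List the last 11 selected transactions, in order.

6499, 6850, 7201, 7552, 7903, 8254, 8605, 8956, 9307, 9658, 10009

k = N/n = 10179/29 = 351
19th selection = 181 + 18×351 = 6499
20th: 6499 + 351 = 6850
21st: 6850 + 351 = 7201
22nd: 7201 + 351 = 7552
23rd: 7552 + 351 = 7903
24th: 7903 + 351 = 8254
25th: 8254 + 351 = 8605
26th: 8605 + 351 = 8956
27th: 8956 + 351 = 9307
28th: 9307 + 351 = 9658
29th: 9658 + 351 = 10009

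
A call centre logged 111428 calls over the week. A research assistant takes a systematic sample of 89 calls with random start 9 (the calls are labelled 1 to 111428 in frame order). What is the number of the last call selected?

k = 111428/89 = 1252
89th selection = r + (89−1)·k = 9 + 88×1252 = 9 + 110176 = 110185

110185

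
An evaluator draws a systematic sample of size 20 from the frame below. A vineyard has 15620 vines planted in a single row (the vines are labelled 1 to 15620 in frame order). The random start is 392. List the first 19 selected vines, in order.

k = N/n = 15620/20 = 781
vine 1: 392
vine 2: 392 + 781 = 1173
vine 3: 1173 + 781 = 1954
vine 4: 1954 + 781 = 2735
vine 5: 2735 + 781 = 3516
vine 6: 3516 + 781 = 4297
vine 7: 4297 + 781 = 5078
vine 8: 5078 + 781 = 5859
vine 9: 5859 + 781 = 6640
vine 10: 6640 + 781 = 7421
vine 11: 7421 + 781 = 8202
vine 12: 8202 + 781 = 8983
vine 13: 8983 + 781 = 9764
vine 14: 9764 + 781 = 10545
vine 15: 10545 + 781 = 11326
vine 16: 11326 + 781 = 12107
vine 17: 12107 + 781 = 12888
vine 18: 12888 + 781 = 13669
vine 19: 13669 + 781 = 14450

392, 1173, 1954, 2735, 3516, 4297, 5078, 5859, 6640, 7421, 8202, 8983, 9764, 10545, 11326, 12107, 12888, 13669, 14450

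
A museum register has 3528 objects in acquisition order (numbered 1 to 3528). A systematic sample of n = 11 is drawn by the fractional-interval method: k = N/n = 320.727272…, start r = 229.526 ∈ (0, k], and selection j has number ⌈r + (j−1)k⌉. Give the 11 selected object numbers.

230, 551, 871, 1192, 1513, 1834, 2154, 2475, 2796, 3117, 3437

j=1: r + 0k = 229.526 → ⌈·⌉ = 230
j=2: r + 1k = 550.253272… → ⌈·⌉ = 551
j=3: r + 2k = 870.980545… → ⌈·⌉ = 871
j=4: r + 3k = 1191.707818… → ⌈·⌉ = 1192
j=5: r + 4k = 1512.435090… → ⌈·⌉ = 1513
j=6: r + 5k = 1833.162363… → ⌈·⌉ = 1834
j=7: r + 6k = 2153.889636… → ⌈·⌉ = 2154
j=8: r + 7k = 2474.616909… → ⌈·⌉ = 2475
j=9: r + 8k = 2795.344181… → ⌈·⌉ = 2796
j=10: r + 9k = 3116.071454… → ⌈·⌉ = 3117
j=11: r + 10k = 3436.798727… → ⌈·⌉ = 3437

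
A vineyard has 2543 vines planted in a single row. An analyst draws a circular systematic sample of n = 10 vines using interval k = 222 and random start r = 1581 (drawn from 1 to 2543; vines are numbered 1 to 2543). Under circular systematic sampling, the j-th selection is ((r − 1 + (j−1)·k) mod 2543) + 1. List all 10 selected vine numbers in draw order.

1581, 1803, 2025, 2247, 2469, 148, 370, 592, 814, 1036

Selection 1: 1581
Selection 2: 1581 + 222 = 1803
Selection 3: 1803 + 222 = 2025
Selection 4: 2025 + 222 = 2247
Selection 5: 2247 + 222 = 2469
Selection 6: 2469 + 222 = 2691 → 2691 − 2543 = 148
Selection 7: 148 + 222 = 370
Selection 8: 370 + 222 = 592
Selection 9: 592 + 222 = 814
Selection 10: 814 + 222 = 1036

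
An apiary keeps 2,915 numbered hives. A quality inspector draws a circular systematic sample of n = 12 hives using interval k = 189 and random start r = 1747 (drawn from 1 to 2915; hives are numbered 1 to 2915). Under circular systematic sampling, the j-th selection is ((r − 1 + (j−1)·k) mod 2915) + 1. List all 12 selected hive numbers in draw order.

1747, 1936, 2125, 2314, 2503, 2692, 2881, 155, 344, 533, 722, 911

Selection 1: 1747
Selection 2: 1747 + 189 = 1936
Selection 3: 1936 + 189 = 2125
Selection 4: 2125 + 189 = 2314
Selection 5: 2314 + 189 = 2503
Selection 6: 2503 + 189 = 2692
Selection 7: 2692 + 189 = 2881
Selection 8: 2881 + 189 = 3070 → 3070 − 2915 = 155
Selection 9: 155 + 189 = 344
Selection 10: 344 + 189 = 533
Selection 11: 533 + 189 = 722
Selection 12: 722 + 189 = 911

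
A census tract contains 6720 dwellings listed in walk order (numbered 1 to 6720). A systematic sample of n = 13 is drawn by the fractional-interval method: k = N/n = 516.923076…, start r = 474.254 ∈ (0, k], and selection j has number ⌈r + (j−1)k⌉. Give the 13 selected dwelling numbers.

j=1: r + 0k = 474.254 → ⌈·⌉ = 475
j=2: r + 1k = 991.177076… → ⌈·⌉ = 992
j=3: r + 2k = 1508.100153… → ⌈·⌉ = 1509
j=4: r + 3k = 2025.023230… → ⌈·⌉ = 2026
j=5: r + 4k = 2541.946307… → ⌈·⌉ = 2542
j=6: r + 5k = 3058.869384… → ⌈·⌉ = 3059
j=7: r + 6k = 3575.792461… → ⌈·⌉ = 3576
j=8: r + 7k = 4092.715538… → ⌈·⌉ = 4093
j=9: r + 8k = 4609.638615… → ⌈·⌉ = 4610
j=10: r + 9k = 5126.561692… → ⌈·⌉ = 5127
j=11: r + 10k = 5643.484769… → ⌈·⌉ = 5644
j=12: r + 11k = 6160.407846… → ⌈·⌉ = 6161
j=13: r + 12k = 6677.330923… → ⌈·⌉ = 6678

475, 992, 1509, 2026, 2542, 3059, 3576, 4093, 4610, 5127, 5644, 6161, 6678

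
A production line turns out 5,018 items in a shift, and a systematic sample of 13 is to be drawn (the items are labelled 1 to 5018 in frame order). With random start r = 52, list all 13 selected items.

k = N/n = 5018/13 = 386
item 1: 52
item 2: 52 + 386 = 438
item 3: 438 + 386 = 824
item 4: 824 + 386 = 1210
item 5: 1210 + 386 = 1596
item 6: 1596 + 386 = 1982
item 7: 1982 + 386 = 2368
item 8: 2368 + 386 = 2754
item 9: 2754 + 386 = 3140
item 10: 3140 + 386 = 3526
item 11: 3526 + 386 = 3912
item 12: 3912 + 386 = 4298
item 13: 4298 + 386 = 4684

52, 438, 824, 1210, 1596, 1982, 2368, 2754, 3140, 3526, 3912, 4298, 4684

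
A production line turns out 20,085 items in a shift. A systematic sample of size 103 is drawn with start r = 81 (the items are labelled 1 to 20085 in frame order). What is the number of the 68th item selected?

13146

k = 20085/103 = 195
68th selection = r + (68−1)·k = 81 + 67×195 = 81 + 13065 = 13146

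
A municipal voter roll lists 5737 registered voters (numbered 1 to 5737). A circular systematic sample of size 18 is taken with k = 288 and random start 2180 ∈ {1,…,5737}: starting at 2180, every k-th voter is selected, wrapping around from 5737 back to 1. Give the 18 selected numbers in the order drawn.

Selection 1: 2180
Selection 2: 2180 + 288 = 2468
Selection 3: 2468 + 288 = 2756
Selection 4: 2756 + 288 = 3044
Selection 5: 3044 + 288 = 3332
Selection 6: 3332 + 288 = 3620
Selection 7: 3620 + 288 = 3908
Selection 8: 3908 + 288 = 4196
Selection 9: 4196 + 288 = 4484
Selection 10: 4484 + 288 = 4772
Selection 11: 4772 + 288 = 5060
Selection 12: 5060 + 288 = 5348
Selection 13: 5348 + 288 = 5636
Selection 14: 5636 + 288 = 5924 → 5924 − 5737 = 187
Selection 15: 187 + 288 = 475
Selection 16: 475 + 288 = 763
Selection 17: 763 + 288 = 1051
Selection 18: 1051 + 288 = 1339

2180, 2468, 2756, 3044, 3332, 3620, 3908, 4196, 4484, 4772, 5060, 5348, 5636, 187, 475, 763, 1051, 1339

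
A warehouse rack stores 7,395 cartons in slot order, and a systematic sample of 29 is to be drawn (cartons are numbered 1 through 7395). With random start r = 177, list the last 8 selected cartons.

k = N/n = 7395/29 = 255
22nd selection = 177 + 21×255 = 5532
23rd: 5532 + 255 = 5787
24th: 5787 + 255 = 6042
25th: 6042 + 255 = 6297
26th: 6297 + 255 = 6552
27th: 6552 + 255 = 6807
28th: 6807 + 255 = 7062
29th: 7062 + 255 = 7317

5532, 5787, 6042, 6297, 6552, 6807, 7062, 7317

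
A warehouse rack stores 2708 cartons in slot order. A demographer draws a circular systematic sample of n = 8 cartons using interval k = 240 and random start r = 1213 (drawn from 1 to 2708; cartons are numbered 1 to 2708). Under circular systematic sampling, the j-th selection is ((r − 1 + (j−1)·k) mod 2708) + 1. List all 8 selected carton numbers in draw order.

1213, 1453, 1693, 1933, 2173, 2413, 2653, 185

Selection 1: 1213
Selection 2: 1213 + 240 = 1453
Selection 3: 1453 + 240 = 1693
Selection 4: 1693 + 240 = 1933
Selection 5: 1933 + 240 = 2173
Selection 6: 2173 + 240 = 2413
Selection 7: 2413 + 240 = 2653
Selection 8: 2653 + 240 = 2893 → 2893 − 2708 = 185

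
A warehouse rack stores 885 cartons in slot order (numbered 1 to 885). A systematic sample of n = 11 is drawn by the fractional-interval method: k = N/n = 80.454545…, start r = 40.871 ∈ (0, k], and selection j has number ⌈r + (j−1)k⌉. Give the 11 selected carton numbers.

41, 122, 202, 283, 363, 444, 524, 605, 685, 765, 846

j=1: r + 0k = 40.871 → ⌈·⌉ = 41
j=2: r + 1k = 121.325545… → ⌈·⌉ = 122
j=3: r + 2k = 201.780090… → ⌈·⌉ = 202
j=4: r + 3k = 282.234636… → ⌈·⌉ = 283
j=5: r + 4k = 362.689181… → ⌈·⌉ = 363
j=6: r + 5k = 443.143727… → ⌈·⌉ = 444
j=7: r + 6k = 523.598272… → ⌈·⌉ = 524
j=8: r + 7k = 604.052818… → ⌈·⌉ = 605
j=9: r + 8k = 684.507363… → ⌈·⌉ = 685
j=10: r + 9k = 764.961909… → ⌈·⌉ = 765
j=11: r + 10k = 845.416454… → ⌈·⌉ = 846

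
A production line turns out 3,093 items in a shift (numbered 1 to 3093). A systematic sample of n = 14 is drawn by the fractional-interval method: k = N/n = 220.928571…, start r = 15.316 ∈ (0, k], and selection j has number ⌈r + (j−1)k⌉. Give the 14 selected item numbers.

16, 237, 458, 679, 900, 1120, 1341, 1562, 1783, 2004, 2225, 2446, 2667, 2888

j=1: r + 0k = 15.316 → ⌈·⌉ = 16
j=2: r + 1k = 236.244571… → ⌈·⌉ = 237
j=3: r + 2k = 457.173142… → ⌈·⌉ = 458
j=4: r + 3k = 678.101714… → ⌈·⌉ = 679
j=5: r + 4k = 899.030285… → ⌈·⌉ = 900
j=6: r + 5k = 1119.958857… → ⌈·⌉ = 1120
j=7: r + 6k = 1340.887428… → ⌈·⌉ = 1341
j=8: r + 7k = 1561.816 → ⌈·⌉ = 1562
j=9: r + 8k = 1782.744571… → ⌈·⌉ = 1783
j=10: r + 9k = 2003.673142… → ⌈·⌉ = 2004
j=11: r + 10k = 2224.601714… → ⌈·⌉ = 2225
j=12: r + 11k = 2445.530285… → ⌈·⌉ = 2446
j=13: r + 12k = 2666.458857… → ⌈·⌉ = 2667
j=14: r + 13k = 2887.387428… → ⌈·⌉ = 2888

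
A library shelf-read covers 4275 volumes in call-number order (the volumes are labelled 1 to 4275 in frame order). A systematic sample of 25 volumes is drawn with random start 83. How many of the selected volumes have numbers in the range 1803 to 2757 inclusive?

5

k = 4275/25 = 171
First selection ≥ 1803: 83 + ⌈(1803−83)/171⌉·171 = 83 + 11×171 = 1964
Last selection ≤ 2757: 83 + ⌊(2757−83)/171⌋·171 = 83 + 15×171 = 2648
Count = 15 − 11 + 1 = 5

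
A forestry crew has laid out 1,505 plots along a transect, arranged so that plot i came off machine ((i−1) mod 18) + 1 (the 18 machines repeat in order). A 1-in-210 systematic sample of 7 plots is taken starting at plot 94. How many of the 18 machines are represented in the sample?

3

Consecutive selections differ by k = 210, so their machine numbers differ by 210 mod 18 = 12.
gcd(210, 18) = 6, so the sample visits 18/6 = 3 distinct residues mod 18.
Start 94 is machine 4; the machines hit are 4, 10, 16.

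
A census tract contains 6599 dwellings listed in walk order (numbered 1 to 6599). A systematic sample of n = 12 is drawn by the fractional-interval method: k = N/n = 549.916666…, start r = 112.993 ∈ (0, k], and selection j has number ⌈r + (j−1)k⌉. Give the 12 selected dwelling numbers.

j=1: r + 0k = 112.993 → ⌈·⌉ = 113
j=2: r + 1k = 662.909666… → ⌈·⌉ = 663
j=3: r + 2k = 1212.826333… → ⌈·⌉ = 1213
j=4: r + 3k = 1762.743 → ⌈·⌉ = 1763
j=5: r + 4k = 2312.659666… → ⌈·⌉ = 2313
j=6: r + 5k = 2862.576333… → ⌈·⌉ = 2863
j=7: r + 6k = 3412.493 → ⌈·⌉ = 3413
j=8: r + 7k = 3962.409666… → ⌈·⌉ = 3963
j=9: r + 8k = 4512.326333… → ⌈·⌉ = 4513
j=10: r + 9k = 5062.243 → ⌈·⌉ = 5063
j=11: r + 10k = 5612.159666… → ⌈·⌉ = 5613
j=12: r + 11k = 6162.076333… → ⌈·⌉ = 6163

113, 663, 1213, 1763, 2313, 2863, 3413, 3963, 4513, 5063, 5613, 6163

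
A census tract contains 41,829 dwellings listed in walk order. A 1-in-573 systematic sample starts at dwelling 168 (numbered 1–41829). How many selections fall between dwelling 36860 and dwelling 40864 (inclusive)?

k = 573
First selection ≥ 36860: 168 + ⌈(36860−168)/573⌉·573 = 168 + 65×573 = 37413
Last selection ≤ 40864: 168 + ⌊(40864−168)/573⌋·573 = 168 + 71×573 = 40851
Count = 71 − 65 + 1 = 7

7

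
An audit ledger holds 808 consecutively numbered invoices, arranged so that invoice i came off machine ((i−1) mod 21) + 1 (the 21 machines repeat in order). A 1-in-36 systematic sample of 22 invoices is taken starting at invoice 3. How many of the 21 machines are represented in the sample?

7

Consecutive selections differ by k = 36, so their machine numbers differ by 36 mod 21 = 15.
gcd(36, 21) = 3, so the sample visits 21/3 = 7 distinct residues mod 21.
Start 3 is machine 3; the machines hit are 3, 6, 9, 12, 15, 18, 21.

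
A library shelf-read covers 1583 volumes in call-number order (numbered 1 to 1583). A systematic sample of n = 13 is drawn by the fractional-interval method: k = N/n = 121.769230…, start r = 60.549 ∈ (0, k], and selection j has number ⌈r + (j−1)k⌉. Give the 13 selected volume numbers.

j=1: r + 0k = 60.549 → ⌈·⌉ = 61
j=2: r + 1k = 182.318230… → ⌈·⌉ = 183
j=3: r + 2k = 304.087461… → ⌈·⌉ = 305
j=4: r + 3k = 425.856692… → ⌈·⌉ = 426
j=5: r + 4k = 547.625923… → ⌈·⌉ = 548
j=6: r + 5k = 669.395153… → ⌈·⌉ = 670
j=7: r + 6k = 791.164384… → ⌈·⌉ = 792
j=8: r + 7k = 912.933615… → ⌈·⌉ = 913
j=9: r + 8k = 1034.702846… → ⌈·⌉ = 1035
j=10: r + 9k = 1156.472076… → ⌈·⌉ = 1157
j=11: r + 10k = 1278.241307… → ⌈·⌉ = 1279
j=12: r + 11k = 1400.010538… → ⌈·⌉ = 1401
j=13: r + 12k = 1521.779769… → ⌈·⌉ = 1522

61, 183, 305, 426, 548, 670, 792, 913, 1035, 1157, 1279, 1401, 1522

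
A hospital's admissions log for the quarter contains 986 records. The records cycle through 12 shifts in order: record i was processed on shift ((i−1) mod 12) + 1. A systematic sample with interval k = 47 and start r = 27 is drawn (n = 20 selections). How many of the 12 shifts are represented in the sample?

12

Consecutive selections differ by k = 47, so their shift numbers differ by 47 mod 12 = 11.
gcd(47, 12) = 1, so the sample visits 12/1 = 12 distinct residues mod 12.
Start 27 is shift 3; the shifts hit are 1, 2, 3, 4, 5, 6, 7, 8, 9, 10, 11, 12.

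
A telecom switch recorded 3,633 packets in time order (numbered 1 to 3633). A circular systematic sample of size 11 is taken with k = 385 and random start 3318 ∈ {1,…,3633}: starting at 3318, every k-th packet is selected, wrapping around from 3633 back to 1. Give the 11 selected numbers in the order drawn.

Selection 1: 3318
Selection 2: 3318 + 385 = 3703 → 3703 − 3633 = 70
Selection 3: 70 + 385 = 455
Selection 4: 455 + 385 = 840
Selection 5: 840 + 385 = 1225
Selection 6: 1225 + 385 = 1610
Selection 7: 1610 + 385 = 1995
Selection 8: 1995 + 385 = 2380
Selection 9: 2380 + 385 = 2765
Selection 10: 2765 + 385 = 3150
Selection 11: 3150 + 385 = 3535

3318, 70, 455, 840, 1225, 1610, 1995, 2380, 2765, 3150, 3535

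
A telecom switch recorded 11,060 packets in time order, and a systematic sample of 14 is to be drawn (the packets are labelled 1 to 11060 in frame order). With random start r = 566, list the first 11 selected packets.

k = N/n = 11060/14 = 790
packet 1: 566
packet 2: 566 + 790 = 1356
packet 3: 1356 + 790 = 2146
packet 4: 2146 + 790 = 2936
packet 5: 2936 + 790 = 3726
packet 6: 3726 + 790 = 4516
packet 7: 4516 + 790 = 5306
packet 8: 5306 + 790 = 6096
packet 9: 6096 + 790 = 6886
packet 10: 6886 + 790 = 7676
packet 11: 7676 + 790 = 8466

566, 1356, 2146, 2936, 3726, 4516, 5306, 6096, 6886, 7676, 8466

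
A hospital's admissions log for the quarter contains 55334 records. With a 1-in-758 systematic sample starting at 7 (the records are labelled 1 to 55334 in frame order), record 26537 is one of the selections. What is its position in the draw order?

36

k = 758
position = (26537 − 7)/758 + 1 = 26530/758 + 1 = 35 + 1 = 36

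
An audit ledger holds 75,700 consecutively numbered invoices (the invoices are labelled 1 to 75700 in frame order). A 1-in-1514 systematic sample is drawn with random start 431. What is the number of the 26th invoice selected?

38281

k = 1514
26th selection = r + (26−1)·k = 431 + 25×1514 = 431 + 37850 = 38281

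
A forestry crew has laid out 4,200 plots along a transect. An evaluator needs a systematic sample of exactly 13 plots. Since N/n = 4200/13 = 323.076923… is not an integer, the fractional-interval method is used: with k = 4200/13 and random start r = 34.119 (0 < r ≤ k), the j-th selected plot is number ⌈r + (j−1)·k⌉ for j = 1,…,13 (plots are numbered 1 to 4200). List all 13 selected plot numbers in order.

j=1: r + 0k = 34.119 → ⌈·⌉ = 35
j=2: r + 1k = 357.195923… → ⌈·⌉ = 358
j=3: r + 2k = 680.272846… → ⌈·⌉ = 681
j=4: r + 3k = 1003.349769… → ⌈·⌉ = 1004
j=5: r + 4k = 1326.426692… → ⌈·⌉ = 1327
j=6: r + 5k = 1649.503615… → ⌈·⌉ = 1650
j=7: r + 6k = 1972.580538… → ⌈·⌉ = 1973
j=8: r + 7k = 2295.657461… → ⌈·⌉ = 2296
j=9: r + 8k = 2618.734384… → ⌈·⌉ = 2619
j=10: r + 9k = 2941.811307… → ⌈·⌉ = 2942
j=11: r + 10k = 3264.888230… → ⌈·⌉ = 3265
j=12: r + 11k = 3587.965153… → ⌈·⌉ = 3588
j=13: r + 12k = 3911.042076… → ⌈·⌉ = 3912

35, 358, 681, 1004, 1327, 1650, 1973, 2296, 2619, 2942, 3265, 3588, 3912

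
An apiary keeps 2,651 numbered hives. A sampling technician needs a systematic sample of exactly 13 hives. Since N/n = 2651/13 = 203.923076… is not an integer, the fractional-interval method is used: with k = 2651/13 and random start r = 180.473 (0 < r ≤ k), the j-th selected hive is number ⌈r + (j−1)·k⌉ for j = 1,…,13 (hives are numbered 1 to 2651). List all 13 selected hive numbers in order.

181, 385, 589, 793, 997, 1201, 1405, 1608, 1812, 2016, 2220, 2424, 2628

j=1: r + 0k = 180.473 → ⌈·⌉ = 181
j=2: r + 1k = 384.396076… → ⌈·⌉ = 385
j=3: r + 2k = 588.319153… → ⌈·⌉ = 589
j=4: r + 3k = 792.242230… → ⌈·⌉ = 793
j=5: r + 4k = 996.165307… → ⌈·⌉ = 997
j=6: r + 5k = 1200.088384… → ⌈·⌉ = 1201
j=7: r + 6k = 1404.011461… → ⌈·⌉ = 1405
j=8: r + 7k = 1607.934538… → ⌈·⌉ = 1608
j=9: r + 8k = 1811.857615… → ⌈·⌉ = 1812
j=10: r + 9k = 2015.780692… → ⌈·⌉ = 2016
j=11: r + 10k = 2219.703769… → ⌈·⌉ = 2220
j=12: r + 11k = 2423.626846… → ⌈·⌉ = 2424
j=13: r + 12k = 2627.549923… → ⌈·⌉ = 2628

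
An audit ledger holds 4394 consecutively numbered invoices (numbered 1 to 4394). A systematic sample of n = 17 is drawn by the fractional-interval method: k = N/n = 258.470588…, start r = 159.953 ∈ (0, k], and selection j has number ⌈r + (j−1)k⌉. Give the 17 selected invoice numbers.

j=1: r + 0k = 159.953 → ⌈·⌉ = 160
j=2: r + 1k = 418.423588… → ⌈·⌉ = 419
j=3: r + 2k = 676.894176… → ⌈·⌉ = 677
j=4: r + 3k = 935.364764… → ⌈·⌉ = 936
j=5: r + 4k = 1193.835352… → ⌈·⌉ = 1194
j=6: r + 5k = 1452.305941… → ⌈·⌉ = 1453
j=7: r + 6k = 1710.776529… → ⌈·⌉ = 1711
j=8: r + 7k = 1969.247117… → ⌈·⌉ = 1970
j=9: r + 8k = 2227.717705… → ⌈·⌉ = 2228
j=10: r + 9k = 2486.188294… → ⌈·⌉ = 2487
j=11: r + 10k = 2744.658882… → ⌈·⌉ = 2745
j=12: r + 11k = 3003.129470… → ⌈·⌉ = 3004
j=13: r + 12k = 3261.600058… → ⌈·⌉ = 3262
j=14: r + 13k = 3520.070647… → ⌈·⌉ = 3521
j=15: r + 14k = 3778.541235… → ⌈·⌉ = 3779
j=16: r + 15k = 4037.011823… → ⌈·⌉ = 4038
j=17: r + 16k = 4295.482411… → ⌈·⌉ = 4296

160, 419, 677, 936, 1194, 1453, 1711, 1970, 2228, 2487, 2745, 3004, 3262, 3521, 3779, 4038, 4296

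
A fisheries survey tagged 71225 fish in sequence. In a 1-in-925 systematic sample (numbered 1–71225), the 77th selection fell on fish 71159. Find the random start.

859

k = 925
r = 71159 − (77−1)×925 = 71159 − 70300 = 859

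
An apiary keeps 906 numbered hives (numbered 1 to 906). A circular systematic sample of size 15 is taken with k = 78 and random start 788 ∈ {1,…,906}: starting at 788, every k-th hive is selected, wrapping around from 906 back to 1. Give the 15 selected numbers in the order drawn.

Selection 1: 788
Selection 2: 788 + 78 = 866
Selection 3: 866 + 78 = 944 → 944 − 906 = 38
Selection 4: 38 + 78 = 116
Selection 5: 116 + 78 = 194
Selection 6: 194 + 78 = 272
Selection 7: 272 + 78 = 350
Selection 8: 350 + 78 = 428
Selection 9: 428 + 78 = 506
Selection 10: 506 + 78 = 584
Selection 11: 584 + 78 = 662
Selection 12: 662 + 78 = 740
Selection 13: 740 + 78 = 818
Selection 14: 818 + 78 = 896
Selection 15: 896 + 78 = 974 → 974 − 906 = 68

788, 866, 38, 116, 194, 272, 350, 428, 506, 584, 662, 740, 818, 896, 68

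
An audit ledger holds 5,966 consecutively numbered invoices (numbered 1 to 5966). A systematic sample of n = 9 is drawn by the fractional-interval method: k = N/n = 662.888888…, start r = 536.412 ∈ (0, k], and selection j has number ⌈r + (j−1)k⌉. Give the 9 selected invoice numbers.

j=1: r + 0k = 536.412 → ⌈·⌉ = 537
j=2: r + 1k = 1199.300888… → ⌈·⌉ = 1200
j=3: r + 2k = 1862.189777… → ⌈·⌉ = 1863
j=4: r + 3k = 2525.078666… → ⌈·⌉ = 2526
j=5: r + 4k = 3187.967555… → ⌈·⌉ = 3188
j=6: r + 5k = 3850.856444… → ⌈·⌉ = 3851
j=7: r + 6k = 4513.745333… → ⌈·⌉ = 4514
j=8: r + 7k = 5176.634222… → ⌈·⌉ = 5177
j=9: r + 8k = 5839.523111… → ⌈·⌉ = 5840

537, 1200, 1863, 2526, 3188, 3851, 4514, 5177, 5840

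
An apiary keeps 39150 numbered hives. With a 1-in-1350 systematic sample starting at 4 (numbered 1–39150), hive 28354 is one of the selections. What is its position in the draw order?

22

k = 1350
position = (28354 − 4)/1350 + 1 = 28350/1350 + 1 = 21 + 1 = 22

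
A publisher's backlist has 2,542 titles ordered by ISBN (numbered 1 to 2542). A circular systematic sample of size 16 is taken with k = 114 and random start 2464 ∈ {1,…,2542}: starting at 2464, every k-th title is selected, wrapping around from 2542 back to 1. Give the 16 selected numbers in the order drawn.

2464, 36, 150, 264, 378, 492, 606, 720, 834, 948, 1062, 1176, 1290, 1404, 1518, 1632

Selection 1: 2464
Selection 2: 2464 + 114 = 2578 → 2578 − 2542 = 36
Selection 3: 36 + 114 = 150
Selection 4: 150 + 114 = 264
Selection 5: 264 + 114 = 378
Selection 6: 378 + 114 = 492
Selection 7: 492 + 114 = 606
Selection 8: 606 + 114 = 720
Selection 9: 720 + 114 = 834
Selection 10: 834 + 114 = 948
Selection 11: 948 + 114 = 1062
Selection 12: 1062 + 114 = 1176
Selection 13: 1176 + 114 = 1290
Selection 14: 1290 + 114 = 1404
Selection 15: 1404 + 114 = 1518
Selection 16: 1518 + 114 = 1632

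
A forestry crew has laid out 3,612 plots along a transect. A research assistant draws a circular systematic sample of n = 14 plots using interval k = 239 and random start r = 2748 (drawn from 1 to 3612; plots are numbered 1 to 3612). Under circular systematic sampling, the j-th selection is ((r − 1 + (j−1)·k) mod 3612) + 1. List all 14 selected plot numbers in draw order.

2748, 2987, 3226, 3465, 92, 331, 570, 809, 1048, 1287, 1526, 1765, 2004, 2243

Selection 1: 2748
Selection 2: 2748 + 239 = 2987
Selection 3: 2987 + 239 = 3226
Selection 4: 3226 + 239 = 3465
Selection 5: 3465 + 239 = 3704 → 3704 − 3612 = 92
Selection 6: 92 + 239 = 331
Selection 7: 331 + 239 = 570
Selection 8: 570 + 239 = 809
Selection 9: 809 + 239 = 1048
Selection 10: 1048 + 239 = 1287
Selection 11: 1287 + 239 = 1526
Selection 12: 1526 + 239 = 1765
Selection 13: 1765 + 239 = 2004
Selection 14: 2004 + 239 = 2243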